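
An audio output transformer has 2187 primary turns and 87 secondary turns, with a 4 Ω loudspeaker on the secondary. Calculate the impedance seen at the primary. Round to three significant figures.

Z_p ≈ 2530 Ω

Z_p = (N_p/N_s)² × Z_s = (2187/87)² × 4 = 2530 Ω.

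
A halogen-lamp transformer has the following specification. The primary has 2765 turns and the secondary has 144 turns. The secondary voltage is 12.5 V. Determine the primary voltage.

V_p ≈ 240 V

V_p/V_s = N_p/N_s, so V_p = 12.5 × 2765/144 = 240 V.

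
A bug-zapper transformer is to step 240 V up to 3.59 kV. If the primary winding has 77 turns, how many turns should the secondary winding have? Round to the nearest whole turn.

N_s/N_p = V_s/V_p, so N_s = 77 × 3590/240 = 1151.8 ≈ 1152 turns.

N_s = 1152 turns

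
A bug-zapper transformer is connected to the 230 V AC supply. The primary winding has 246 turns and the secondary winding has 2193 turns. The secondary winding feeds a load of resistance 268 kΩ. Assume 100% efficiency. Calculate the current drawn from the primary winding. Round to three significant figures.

I_p ≈ 0.0682 A

V_s = V_p × N_s/N_p = 230 × 2193/246 = 2050.4 V.
I_s = V_s/R = 2050.4/268000 = 0.0076506 A.
For an ideal transformer I_p N_p = I_s N_s, so I_p = 0.0076506 × 2193/246 = 0.0682 A.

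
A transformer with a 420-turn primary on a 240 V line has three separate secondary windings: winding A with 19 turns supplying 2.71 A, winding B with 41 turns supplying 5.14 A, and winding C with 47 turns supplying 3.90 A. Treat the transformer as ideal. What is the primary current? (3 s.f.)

V_A = 240 × 19/420 = 10.857 V; V_B = 240 × 41/420 = 23.429 V; V_C = 240 × 47/420 = 26.857 V.
P_out = V_A I_A + V_B I_B + V_C I_C = 10.857×2.71 + 23.429×5.14 + 26.857×3.90 = 29.423 + 120.42 + 104.74 = 254.59 W.
Ideal ⇒ P_in = P_out, so I_p = P_out/V_p = 254.59/240 = 1.06 A.

I_p ≈ 1.06 A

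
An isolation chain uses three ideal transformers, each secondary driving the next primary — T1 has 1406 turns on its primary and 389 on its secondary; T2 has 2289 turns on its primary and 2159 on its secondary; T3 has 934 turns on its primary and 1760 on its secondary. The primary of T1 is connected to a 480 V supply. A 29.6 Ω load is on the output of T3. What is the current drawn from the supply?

Secondary of T1: V = 480.00 × 389/1406 = 132.80 V.
Secondary of T2: V = 132.80 × 2159/2289 = 125.26 V.
Secondary of T3: V = 125.26 × 1760/934 = 236.04 V.
I_load = 236.04/29.6 = 7.9742 A, so P_out = 236.04 × 7.9742 = 1882.2 W.
All ideal ⇒ P_in = P_out, so I_supply = 1882.2/480 = 3.92 A.

I_supply ≈ 3.92 A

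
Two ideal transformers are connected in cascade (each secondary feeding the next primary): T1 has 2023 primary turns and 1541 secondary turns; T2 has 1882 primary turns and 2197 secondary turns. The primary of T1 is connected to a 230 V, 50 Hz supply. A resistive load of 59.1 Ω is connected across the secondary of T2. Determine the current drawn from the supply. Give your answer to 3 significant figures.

Secondary of T1: V = 230.00 × 1541/2023 = 175.20 V.
Secondary of T2: V = 175.20 × 2197/1882 = 204.52 V.
I_load = 204.52/59.1 = 3.4606 A, so P_out = 204.52 × 3.4606 = 707.79 W.
All ideal ⇒ P_in = P_out, so I_supply = 707.79/230 = 3.08 A.

I_supply ≈ 3.08 A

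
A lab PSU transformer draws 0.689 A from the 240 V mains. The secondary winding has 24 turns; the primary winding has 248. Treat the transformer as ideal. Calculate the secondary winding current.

I_s ≈ 7.12 A

I_s/I_p = N_p/N_s, so I_s = 0.689 × 248/24 = 7.12 A.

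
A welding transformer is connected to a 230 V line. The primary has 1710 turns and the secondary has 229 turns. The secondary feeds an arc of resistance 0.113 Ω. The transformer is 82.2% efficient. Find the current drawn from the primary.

I_p ≈ 44.4 A

V_s = 230 × 229/1710 = 30.801 V.
I_s = V_s/R = 30.801/0.113 = 272.58 A.
P_out = V_s I_s = 30.801 × 272.58 = 8395.7 W.
P_in = P_out/η = 8395.7/0.822 = 10214 W.
I_p = P_in/V_p = 10214/230 = 44.4 A.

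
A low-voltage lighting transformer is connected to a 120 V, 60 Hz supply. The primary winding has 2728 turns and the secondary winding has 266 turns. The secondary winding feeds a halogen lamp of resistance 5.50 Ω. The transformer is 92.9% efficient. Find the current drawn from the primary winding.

V_s = 120 × 266/2728 = 11.701 V.
I_s = V_s/R = 11.701/5.50 = 2.1274 A.
P_out = V_s I_s = 11.701 × 2.1274 = 24.893 W.
P_in = P_out/η = 24.893/0.929 = 26.795 W.
I_p = P_in/V_p = 26.795/120 = 0.223 A.

I_p ≈ 0.223 A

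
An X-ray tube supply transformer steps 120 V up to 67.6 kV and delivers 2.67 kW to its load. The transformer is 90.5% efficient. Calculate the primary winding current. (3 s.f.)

P_in = P_out/η = 2670/0.905 = 2950.3 W.
I_p = P_in/V_p = 2950.3/120 = 24.6 A.

I_p ≈ 24.6 A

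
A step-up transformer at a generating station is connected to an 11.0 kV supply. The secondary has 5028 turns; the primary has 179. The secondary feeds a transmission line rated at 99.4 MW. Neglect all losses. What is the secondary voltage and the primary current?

V_s = V_p × N_s/N_p = 11000 × 5028/179 = 308980 V.
I_s = P/V_s = 9.94×10^7/308980 = 321.70 A.
I_p = I_s × N_s/N_p = 321.70 × 5028/179 = 9040 A.

V_s ≈ 309000 V, I_p ≈ 9040 A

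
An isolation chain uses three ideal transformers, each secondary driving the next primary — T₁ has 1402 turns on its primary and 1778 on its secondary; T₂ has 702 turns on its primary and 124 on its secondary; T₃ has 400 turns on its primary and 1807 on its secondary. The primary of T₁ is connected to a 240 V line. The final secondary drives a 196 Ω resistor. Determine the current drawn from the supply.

Secondary of T₁: V = 240.00 × 1778/1402 = 304.37 V.
Secondary of T₂: V = 304.37 × 124/702 = 53.763 V.
Secondary of T₃: V = 53.763 × 1807/400 = 242.87 V.
I_load = 242.87/196 = 1.2391 A, so P_out = 242.87 × 1.2391 = 300.95 W.
All ideal ⇒ P_in = P_out, so I_supply = 300.95/240 = 1.25 A.

I_supply ≈ 1.25 A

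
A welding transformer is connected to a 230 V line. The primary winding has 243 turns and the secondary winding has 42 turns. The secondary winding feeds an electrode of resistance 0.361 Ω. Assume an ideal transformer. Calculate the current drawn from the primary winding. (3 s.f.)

I_p ≈ 19.0 A

V_s = V_p × N_s/N_p = 230 × 42/243 = 39.753 V.
I_s = V_s/R = 39.753/0.361 = 110.12 A.
For an ideal transformer I_p N_p = I_s N_s, so I_p = 110.12 × 42/243 = 19.0 A.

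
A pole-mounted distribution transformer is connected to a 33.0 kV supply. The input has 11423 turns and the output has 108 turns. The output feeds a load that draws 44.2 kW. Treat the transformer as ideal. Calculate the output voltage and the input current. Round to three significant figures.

V_out = V_in × N_out/N_in = 33000 × 108/11423 = 312.00 V.
I_out = P/V_out = 44200/312.00 = 141.67 A.
I_in = I_out × N_out/N_in = 141.67 × 108/11423 = 1.34 A.

V_out ≈ 312 V, I_in ≈ 1.34 A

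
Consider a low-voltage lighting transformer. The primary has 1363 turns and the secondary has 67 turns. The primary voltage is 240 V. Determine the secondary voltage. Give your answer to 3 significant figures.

V_s ≈ 11.8 V

V_s/V_p = N_s/N_p, so V_s = 240 × 67/1363 = 11.8 V.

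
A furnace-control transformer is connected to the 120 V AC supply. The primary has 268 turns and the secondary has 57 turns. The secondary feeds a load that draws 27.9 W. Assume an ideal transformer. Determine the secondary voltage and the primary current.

V_s ≈ 25.5 V, I_p ≈ 0.233 A

V_s = V_p × N_s/N_p = 120 × 57/268 = 25.522 V.
I_s = P/V_s = 27.9/25.522 = 1.0932 A.
I_p = I_s × N_s/N_p = 1.0932 × 57/268 = 0.233 A.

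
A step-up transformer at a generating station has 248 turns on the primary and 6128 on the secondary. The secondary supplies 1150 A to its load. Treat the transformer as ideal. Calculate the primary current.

For an ideal transformer I_p/I_s = N_s/N_p, so I_p = 1150 × 6128/248 = 28400 A.

I_p ≈ 28400 A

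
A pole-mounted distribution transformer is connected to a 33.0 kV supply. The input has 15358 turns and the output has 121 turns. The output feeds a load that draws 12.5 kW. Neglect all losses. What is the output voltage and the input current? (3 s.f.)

V_out = V_in × N_out/N_in = 33000 × 121/15358 = 259.99 V.
I_out = P/V_out = 12500/259.99 = 48.078 A.
I_in = I_out × N_out/N_in = 48.078 × 121/15358 = 0.379 A.

V_out ≈ 260 V, I_in ≈ 0.379 A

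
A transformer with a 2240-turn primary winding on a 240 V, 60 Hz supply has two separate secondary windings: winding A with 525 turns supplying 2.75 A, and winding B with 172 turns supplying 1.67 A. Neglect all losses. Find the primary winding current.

I_p ≈ 0.773 A

V_A = 240 × 525/2240 = 56.250 V; V_B = 240 × 172/2240 = 18.429 V.
P_out = V_A I_A + V_B I_B = 56.250×2.75 + 18.429×1.67 = 154.69 + 30.776 = 185.46 W.
Ideal ⇒ P_in = P_out, so I_p = P_out/V_p = 185.46/240 = 0.773 A.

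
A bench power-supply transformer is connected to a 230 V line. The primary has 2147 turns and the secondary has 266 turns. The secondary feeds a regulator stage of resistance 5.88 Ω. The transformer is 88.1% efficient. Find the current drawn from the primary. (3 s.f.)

I_p ≈ 0.682 A

V_s = 230 × 266/2147 = 28.496 V.
I_s = V_s/R = 28.496/5.88 = 4.8462 A.
P_out = V_s I_s = 28.496 × 4.8462 = 138.09 W.
P_in = P_out/η = 138.09/0.881 = 156.75 W.
I_p = P_in/V_p = 156.75/230 = 0.682 A.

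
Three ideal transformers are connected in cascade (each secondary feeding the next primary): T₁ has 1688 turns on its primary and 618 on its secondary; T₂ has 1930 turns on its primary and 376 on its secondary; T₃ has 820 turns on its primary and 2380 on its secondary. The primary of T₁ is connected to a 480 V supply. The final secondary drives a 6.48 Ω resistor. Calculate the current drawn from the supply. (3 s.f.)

I_supply ≈ 3.17 A

Secondary of T₁: V = 480.00 × 618/1688 = 175.73 V.
Secondary of T₂: V = 175.73 × 376/1930 = 34.236 V.
Secondary of T₃: V = 34.236 × 2380/820 = 99.369 V.
I_load = 99.369/6.48 = 15.335 A, so P_out = 99.369 × 15.335 = 1523.8 W.
All ideal ⇒ P_in = P_out, so I_supply = 1523.8/480 = 3.17 A.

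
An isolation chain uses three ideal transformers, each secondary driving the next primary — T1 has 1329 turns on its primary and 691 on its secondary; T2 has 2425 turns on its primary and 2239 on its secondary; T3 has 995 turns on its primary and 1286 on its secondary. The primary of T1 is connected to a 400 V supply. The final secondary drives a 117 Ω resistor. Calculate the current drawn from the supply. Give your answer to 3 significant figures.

Secondary of T1: V = 400.00 × 691/1329 = 207.98 V.
Secondary of T2: V = 207.98 × 2239/2425 = 192.02 V.
Secondary of T3: V = 192.02 × 1286/995 = 248.18 V.
I_load = 248.18/117 = 2.1212 A, so P_out = 248.18 × 2.1212 = 526.45 W.
All ideal ⇒ P_in = P_out, so I_supply = 526.45/400 = 1.32 A.

I_supply ≈ 1.32 A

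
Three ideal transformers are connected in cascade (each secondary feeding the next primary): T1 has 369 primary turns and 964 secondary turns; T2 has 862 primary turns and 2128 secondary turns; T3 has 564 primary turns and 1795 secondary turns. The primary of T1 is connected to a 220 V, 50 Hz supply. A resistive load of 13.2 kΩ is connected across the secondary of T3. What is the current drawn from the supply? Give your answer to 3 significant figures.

Secondary of T1: V = 220.00 × 964/369 = 574.74 V.
Secondary of T2: V = 574.74 × 2128/862 = 1418.9 V.
Secondary of T3: V = 1418.9 × 1795/564 = 4515.7 V.
I_load = 4515.7/13200 = 0.34210 A, so P_out = 4515.7 × 0.34210 = 1544.8 W.
All ideal ⇒ P_in = P_out, so I_supply = 1544.8/220 = 7.02 A.

I_supply ≈ 7.02 A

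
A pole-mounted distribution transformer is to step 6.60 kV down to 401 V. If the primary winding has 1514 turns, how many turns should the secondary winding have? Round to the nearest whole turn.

N_s/N_p = V_s/V_p, so N_s = 1514 × 401/6600 = 92.0 ≈ 92 turns.

N_s = 92 turns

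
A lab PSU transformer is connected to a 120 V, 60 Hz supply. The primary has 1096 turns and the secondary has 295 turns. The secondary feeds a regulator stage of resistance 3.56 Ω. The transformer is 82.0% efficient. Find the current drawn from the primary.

I_p ≈ 2.98 A

V_s = 120 × 295/1096 = 32.299 V.
I_s = V_s/R = 32.299/3.56 = 9.0728 A.
P_out = V_s I_s = 32.299 × 9.0728 = 293.05 W.
P_in = P_out/η = 293.05/0.820 = 357.37 W.
I_p = P_in/V_p = 357.37/120 = 2.98 A.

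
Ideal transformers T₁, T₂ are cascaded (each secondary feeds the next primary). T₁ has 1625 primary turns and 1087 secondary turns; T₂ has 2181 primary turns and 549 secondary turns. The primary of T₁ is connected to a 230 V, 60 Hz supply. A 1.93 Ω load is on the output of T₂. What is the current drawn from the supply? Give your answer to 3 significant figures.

After T₁: V = 230.00 × 1087/1625 = 153.85 V.
After T₂: V = 153.85 × 549/2181 = 38.728 V.
I_load = 38.728/1.93 = 20.066 A, so P_out = 38.728 × 20.066 = 777.11 W.
All ideal ⇒ P_in = P_out, so I_supply = 777.11/230 = 3.38 A.

I_supply ≈ 3.38 A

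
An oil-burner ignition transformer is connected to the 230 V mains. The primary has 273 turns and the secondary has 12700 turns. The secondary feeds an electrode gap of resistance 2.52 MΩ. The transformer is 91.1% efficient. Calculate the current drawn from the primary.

I_p ≈ 0.217 A

V_s = 230 × 12700/273 = 10700 V.
I_s = V_s/R = 10700/(2.52×10^6) = 0.0042459 A.
P_out = V_s I_s = 10700 × 0.0042459 = 45.429 W.
P_in = P_out/η = 45.429/0.911 = 49.868 W.
I_p = P_in/V_p = 49.868/230 = 0.217 A.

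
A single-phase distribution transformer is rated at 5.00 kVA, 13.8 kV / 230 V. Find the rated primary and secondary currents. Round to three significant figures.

I_p = S/V_p = 5000/13800 = 0.362 A.
I_s = S/V_s = 5000/230 = 21.7 A.

I_p ≈ 0.362 A, I_s ≈ 21.7 A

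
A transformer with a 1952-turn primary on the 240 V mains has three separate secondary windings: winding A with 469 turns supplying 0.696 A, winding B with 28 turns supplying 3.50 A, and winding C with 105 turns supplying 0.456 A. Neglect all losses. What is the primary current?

I_p ≈ 0.242 A

V_A = 240 × 469/1952 = 57.664 V; V_B = 240 × 28/1952 = 3.4426 V; V_C = 240 × 105/1952 = 12.910 V.
P_out = V_A I_A + V_B I_B + V_C I_C = 57.664×0.696 + 3.4426×3.50 + 12.910×0.456 = 40.134 + 12.049 + 5.8869 = 58.070 W.
Ideal ⇒ P_in = P_out, so I_p = P_out/V_p = 58.070/240 = 0.242 A.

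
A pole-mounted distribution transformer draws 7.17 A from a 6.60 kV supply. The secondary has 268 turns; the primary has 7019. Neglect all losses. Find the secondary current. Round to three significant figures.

I_s ≈ 188 A

I_s/I_p = N_p/N_s, so I_s = 7.17 × 7019/268 = 188 A.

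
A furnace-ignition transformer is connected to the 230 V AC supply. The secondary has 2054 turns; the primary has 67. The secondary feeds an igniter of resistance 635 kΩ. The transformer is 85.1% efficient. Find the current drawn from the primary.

I_p ≈ 0.400 A

V_s = 230 × 2054/67 = 7051.0 V.
I_s = V_s/R = 7051.0/635000 = 0.011104 A.
P_out = V_s I_s = 7051.0 × 0.011104 = 78.295 W.
P_in = P_out/η = 78.295/0.851 = 92.003 W.
I_p = P_in/V_p = 92.003/230 = 0.400 A.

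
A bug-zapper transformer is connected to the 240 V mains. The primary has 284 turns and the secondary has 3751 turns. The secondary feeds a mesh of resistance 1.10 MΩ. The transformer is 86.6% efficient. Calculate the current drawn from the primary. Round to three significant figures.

V_s = 240 × 3751/284 = 3169.9 V.
I_s = V_s/R = 3169.9/(1.10×10^6) = 0.0028817 A.
P_out = V_s I_s = 3169.9 × 0.0028817 = 9.1346 W.
P_in = P_out/η = 9.1346/0.866 = 10.548 W.
I_p = P_in/V_p = 10.548/240 = 0.0439 A.

I_p ≈ 0.0439 A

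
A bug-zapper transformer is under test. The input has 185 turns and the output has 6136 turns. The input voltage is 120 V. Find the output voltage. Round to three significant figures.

V_out ≈ 3980 V

V_out/V_in = N_out/N_in, so V_out = 120 × 6136/185 = 3980 V.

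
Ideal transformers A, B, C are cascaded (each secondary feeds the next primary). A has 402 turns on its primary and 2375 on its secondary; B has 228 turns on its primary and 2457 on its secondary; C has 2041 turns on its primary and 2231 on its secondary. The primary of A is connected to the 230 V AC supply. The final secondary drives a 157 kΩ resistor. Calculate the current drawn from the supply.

Secondary of A: V = 230.00 × 2375/402 = 1358.8 V.
Secondary of B: V = 1358.8 × 2457/228 = 14643 V.
Secondary of C: V = 14643 × 2231/2041 = 16006 V.
I_load = 16006/157000 = 0.10195 A, so P_out = 16006 × 0.10195 = 1631.9 W.
All ideal ⇒ P_in = P_out, so I_supply = 1631.9/230 = 7.10 A.

I_supply ≈ 7.10 A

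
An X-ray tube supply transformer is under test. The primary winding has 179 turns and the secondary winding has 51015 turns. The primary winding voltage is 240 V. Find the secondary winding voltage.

V_s ≈ 68400 V

V_s/V_p = N_s/N_p, so V_s = 240 × 51015/179 = 68400 V.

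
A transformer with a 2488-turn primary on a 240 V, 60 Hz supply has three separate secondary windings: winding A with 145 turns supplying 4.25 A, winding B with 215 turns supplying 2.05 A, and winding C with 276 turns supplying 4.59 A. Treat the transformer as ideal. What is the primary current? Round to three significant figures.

V_A = 240 × 145/2488 = 13.987 V; V_B = 240 × 215/2488 = 20.740 V; V_C = 240 × 276/2488 = 26.624 V.
P_out = V_A I_A + V_B I_B + V_C I_C = 13.987×4.25 + 20.740×2.05 + 26.624×4.59 = 59.445 + 42.516 + 122.20 = 224.16 W.
Ideal ⇒ P_in = P_out, so I_p = P_out/V_p = 224.16/240 = 0.934 A.

I_p ≈ 0.934 A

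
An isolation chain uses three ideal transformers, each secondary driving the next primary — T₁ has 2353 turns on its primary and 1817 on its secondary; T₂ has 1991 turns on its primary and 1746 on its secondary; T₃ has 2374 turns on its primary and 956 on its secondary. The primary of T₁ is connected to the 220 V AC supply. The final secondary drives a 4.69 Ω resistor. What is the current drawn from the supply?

I_supply ≈ 3.49 A

After T₁: V = 220.00 × 1817/2353 = 169.89 V.
After T₂: V = 169.89 × 1746/1991 = 148.98 V.
After T₃: V = 148.98 × 956/2374 = 59.994 V.
I_load = 59.994/4.69 = 12.792 A, so P_out = 59.994 × 12.792 = 767.43 W.
All ideal ⇒ P_in = P_out, so I_supply = 767.43/220 = 3.49 A.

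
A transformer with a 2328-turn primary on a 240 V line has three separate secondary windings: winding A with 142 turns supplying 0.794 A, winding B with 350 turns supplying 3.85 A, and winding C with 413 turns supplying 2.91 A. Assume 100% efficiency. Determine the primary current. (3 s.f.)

I_p ≈ 1.14 A

V_A = 240 × 142/2328 = 14.639 V; V_B = 240 × 350/2328 = 36.082 V; V_C = 240 × 413/2328 = 42.577 V.
P_out = V_A I_A + V_B I_B + V_C I_C = 14.639×0.794 + 36.082×3.85 + 42.577×2.91 = 11.624 + 138.92 + 123.90 = 274.44 W.
Ideal ⇒ P_in = P_out, so I_p = P_out/V_p = 274.44/240 = 1.14 A.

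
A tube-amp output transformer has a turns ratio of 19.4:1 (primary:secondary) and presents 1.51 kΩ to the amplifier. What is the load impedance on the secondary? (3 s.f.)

Z_s = Z_p/(N_p/N_s)² = 1510/19.4² = 4.01 Ω.

Z_s ≈ 4.01 Ω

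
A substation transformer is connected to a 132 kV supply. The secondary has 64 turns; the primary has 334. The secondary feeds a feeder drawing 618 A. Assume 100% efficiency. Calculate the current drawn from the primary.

I_p ≈ 118 A

For an ideal transformer I_p N_p = I_s N_s, so I_p = 618 × 64/334 = 118 A.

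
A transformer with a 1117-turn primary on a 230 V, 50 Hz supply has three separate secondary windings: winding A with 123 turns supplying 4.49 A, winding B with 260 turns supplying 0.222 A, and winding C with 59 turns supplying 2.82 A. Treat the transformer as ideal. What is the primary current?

I_p ≈ 0.695 A

V_A = 230 × 123/1117 = 25.327 V; V_B = 230 × 260/1117 = 53.536 V; V_C = 230 × 59/1117 = 12.149 V.
P_out = V_A I_A + V_B I_B + V_C I_C = 25.327×4.49 + 53.536×0.222 + 12.149×2.82 = 113.72 + 11.885 + 34.259 = 159.86 W.
Ideal ⇒ P_in = P_out, so I_p = P_out/V_p = 159.86/230 = 0.695 A.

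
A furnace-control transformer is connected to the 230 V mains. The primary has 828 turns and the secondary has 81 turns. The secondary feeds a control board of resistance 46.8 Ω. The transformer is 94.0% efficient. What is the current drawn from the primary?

V_s = 230 × 81/828 = 22.500 V.
I_s = V_s/R = 22.500/46.8 = 0.48077 A.
P_out = V_s I_s = 22.500 × 0.48077 = 10.817 W.
P_in = P_out/η = 10.817/0.940 = 11.508 W.
I_p = P_in/V_p = 11.508/230 = 0.0500 A.

I_p ≈ 0.0500 A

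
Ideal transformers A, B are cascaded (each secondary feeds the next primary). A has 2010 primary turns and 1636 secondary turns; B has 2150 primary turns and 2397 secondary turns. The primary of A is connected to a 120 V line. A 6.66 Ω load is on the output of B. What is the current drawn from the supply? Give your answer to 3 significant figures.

I_supply ≈ 14.8 A

Secondary of A: V = 120.00 × 1636/2010 = 97.672 V.
Secondary of B: V = 97.672 × 2397/2150 = 108.89 V.
I_load = 108.89/6.66 = 16.350 A, so P_out = 108.89 × 16.350 = 1780.4 W.
All ideal ⇒ P_in = P_out, so I_supply = 1780.4/120 = 14.8 A.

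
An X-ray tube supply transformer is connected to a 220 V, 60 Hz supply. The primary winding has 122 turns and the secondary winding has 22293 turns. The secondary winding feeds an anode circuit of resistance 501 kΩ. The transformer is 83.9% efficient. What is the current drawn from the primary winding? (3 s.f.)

V_s = 220 × 22293/122 = 40200 V.
I_s = V_s/R = 40200/501000 = 0.080241 A.
P_out = V_s I_s = 40200 × 0.080241 = 3225.7 W.
P_in = P_out/η = 3225.7/0.839 = 3844.7 W.
I_p = P_in/V_p = 3844.7/220 = 17.5 A.

I_p ≈ 17.5 A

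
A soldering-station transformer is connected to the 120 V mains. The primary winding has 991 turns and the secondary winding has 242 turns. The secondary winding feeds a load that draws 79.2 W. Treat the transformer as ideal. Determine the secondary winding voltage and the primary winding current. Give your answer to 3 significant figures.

V_s ≈ 29.3 V, I_p ≈ 0.660 A

V_s = V_p × N_s/N_p = 120 × 242/991 = 29.304 V.
I_s = P/V_s = 79.2/29.304 = 2.7027 A.
I_p = I_s × N_s/N_p = 2.7027 × 242/991 = 0.660 A.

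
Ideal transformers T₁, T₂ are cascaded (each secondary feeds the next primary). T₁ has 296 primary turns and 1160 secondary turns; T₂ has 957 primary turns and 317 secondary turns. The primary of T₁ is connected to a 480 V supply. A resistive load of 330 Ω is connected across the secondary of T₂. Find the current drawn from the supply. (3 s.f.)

I_supply ≈ 2.45 A

After T₁: V = 480.00 × 1160/296 = 1881.1 V.
After T₂: V = 1881.1 × 317/957 = 623.10 V.
I_load = 623.10/330 = 1.8882 A, so P_out = 623.10 × 1.8882 = 1176.5 W.
All ideal ⇒ P_in = P_out, so I_supply = 1176.5/480 = 2.45 A.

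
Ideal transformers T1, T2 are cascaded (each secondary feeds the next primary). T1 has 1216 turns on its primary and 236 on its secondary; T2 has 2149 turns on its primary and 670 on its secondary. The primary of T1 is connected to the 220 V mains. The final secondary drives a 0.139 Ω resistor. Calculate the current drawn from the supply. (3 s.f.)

I_supply ≈ 5.79 A

Secondary of T1: V = 220.00 × 236/1216 = 42.697 V.
Secondary of T2: V = 42.697 × 670/2149 = 13.312 V.
I_load = 13.312/0.139 = 95.769 A, so P_out = 13.312 × 95.769 = 1274.9 W.
All ideal ⇒ P_in = P_out, so I_supply = 1274.9/220 = 5.79 A.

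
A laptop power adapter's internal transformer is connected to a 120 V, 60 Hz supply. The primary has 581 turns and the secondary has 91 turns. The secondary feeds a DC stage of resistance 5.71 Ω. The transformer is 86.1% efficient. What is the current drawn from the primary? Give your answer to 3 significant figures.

V_s = 120 × 91/581 = 18.795 V.
I_s = V_s/R = 18.795/5.71 = 3.2916 A.
P_out = V_s I_s = 18.795 × 3.2916 = 61.867 W.
P_in = P_out/η = 61.867/0.861 = 71.854 W.
I_p = P_in/V_p = 71.854/120 = 0.599 A.

I_p ≈ 0.599 A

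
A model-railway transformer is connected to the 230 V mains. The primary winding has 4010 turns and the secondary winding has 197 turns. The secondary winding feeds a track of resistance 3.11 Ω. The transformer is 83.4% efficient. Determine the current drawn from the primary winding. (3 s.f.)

V_s = 230 × 197/4010 = 11.299 V.
I_s = V_s/R = 11.299/3.11 = 3.6332 A.
P_out = V_s I_s = 11.299 × 3.6332 = 41.052 W.
P_in = P_out/η = 41.052/0.834 = 49.224 W.
I_p = P_in/V_p = 49.224/230 = 0.214 A.

I_p ≈ 0.214 A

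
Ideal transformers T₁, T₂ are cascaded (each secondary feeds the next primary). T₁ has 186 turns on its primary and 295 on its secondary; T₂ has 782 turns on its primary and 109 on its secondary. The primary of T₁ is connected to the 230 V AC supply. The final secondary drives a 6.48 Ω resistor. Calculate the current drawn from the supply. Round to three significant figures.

Secondary of T₁: V = 230.00 × 295/186 = 364.78 V.
Secondary of T₂: V = 364.78 × 109/782 = 50.846 V.
I_load = 50.846/6.48 = 7.8466 A, so P_out = 50.846 × 7.8466 = 398.97 W.
All ideal ⇒ P_in = P_out, so I_supply = 398.97/230 = 1.73 A.

I_supply ≈ 1.73 A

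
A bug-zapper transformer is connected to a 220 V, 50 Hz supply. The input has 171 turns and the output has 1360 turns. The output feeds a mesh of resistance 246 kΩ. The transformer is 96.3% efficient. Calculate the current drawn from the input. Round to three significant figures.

V_out = 220 × 1360/171 = 1749.7 V.
I_out = V_out/R = 1749.7/246000 = 0.0071126 A.
P_out = V_out I_out = 1749.7 × 0.0071126 = 12.445 W.
P_in = P_out/η = 12.445/0.963 = 12.923 W.
I_in = P_in/V_in = 12.923/220 = 0.0587 A.

I_in ≈ 0.0587 A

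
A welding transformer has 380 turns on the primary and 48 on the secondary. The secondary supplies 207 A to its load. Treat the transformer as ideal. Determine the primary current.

I_p ≈ 26.1 A

For an ideal transformer I_p/I_s = N_s/N_p, so I_p = 207 × 48/380 = 26.1 A.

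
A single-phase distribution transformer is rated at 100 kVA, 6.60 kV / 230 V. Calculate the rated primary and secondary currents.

I_p = S/V_p = 100000/6600 = 15.2 A.
I_s = S/V_s = 100000/230 = 435 A.

I_p ≈ 15.2 A, I_s ≈ 435 A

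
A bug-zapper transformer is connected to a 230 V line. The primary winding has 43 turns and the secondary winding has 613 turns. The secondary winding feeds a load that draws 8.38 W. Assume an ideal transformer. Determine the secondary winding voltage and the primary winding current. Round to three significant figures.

V_s ≈ 3280 V, I_p ≈ 0.0364 A

V_s = V_p × N_s/N_p = 230 × 613/43 = 3278.8 V.
I_s = P/V_s = 8.38/3278.8 = 0.0025558 A.
I_p = I_s × N_s/N_p = 0.0025558 × 613/43 = 0.0364 A.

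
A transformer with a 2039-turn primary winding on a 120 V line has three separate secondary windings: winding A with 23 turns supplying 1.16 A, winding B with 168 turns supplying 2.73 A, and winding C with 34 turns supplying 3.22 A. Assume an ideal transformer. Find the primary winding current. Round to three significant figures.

I_p ≈ 0.292 A

V_A = 120 × 23/2039 = 1.3536 V; V_B = 120 × 168/2039 = 9.8872 V; V_C = 120 × 34/2039 = 2.0010 V.
P_out = V_A I_A + V_B I_B + V_C I_C = 1.3536×1.16 + 9.8872×2.73 + 2.0010×3.22 = 1.5702 + 26.992 + 6.4432 = 35.005 W.
Ideal ⇒ P_in = P_out, so I_p = P_out/V_p = 35.005/120 = 0.292 A.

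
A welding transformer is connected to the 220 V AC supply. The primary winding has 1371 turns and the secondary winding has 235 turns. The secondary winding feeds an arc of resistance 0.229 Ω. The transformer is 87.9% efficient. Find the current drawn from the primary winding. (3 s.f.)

I_p ≈ 32.1 A

V_s = 220 × 235/1371 = 37.710 V.
I_s = V_s/R = 37.710/0.229 = 164.67 A.
P_out = V_s I_s = 37.710 × 164.67 = 6209.7 W.
P_in = P_out/η = 6209.7/0.879 = 7064.5 W.
I_p = P_in/V_p = 7064.5/220 = 32.1 A.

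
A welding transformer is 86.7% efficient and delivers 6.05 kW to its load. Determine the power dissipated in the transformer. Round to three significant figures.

P_in = P_out/η = 6050/0.867 = 6978.09 W.
P_loss = P_in − P_out = 6978.09 − 6050 = 928 W.

P_loss ≈ 928 W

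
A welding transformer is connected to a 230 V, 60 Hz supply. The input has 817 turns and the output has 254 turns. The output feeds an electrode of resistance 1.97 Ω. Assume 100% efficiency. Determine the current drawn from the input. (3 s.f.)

V_out = V_in × N_out/N_in = 230 × 254/817 = 71.506 V.
I_out = V_out/R = 71.506/1.97 = 36.297 A.
For an ideal transformer I_in N_in = I_out N_out, so I_in = 36.297 × 254/817 = 11.3 A.

I_in ≈ 11.3 A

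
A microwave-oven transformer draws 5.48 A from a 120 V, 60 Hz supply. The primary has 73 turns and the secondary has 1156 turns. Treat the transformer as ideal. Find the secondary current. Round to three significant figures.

I_s ≈ 0.346 A

I_s/I_p = N_p/N_s, so I_s = 5.48 × 73/1156 = 0.346 A.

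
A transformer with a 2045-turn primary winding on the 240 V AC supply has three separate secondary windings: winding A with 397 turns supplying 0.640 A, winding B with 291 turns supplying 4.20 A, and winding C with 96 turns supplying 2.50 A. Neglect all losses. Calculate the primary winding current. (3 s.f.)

V_A = 240 × 397/2045 = 46.592 V; V_B = 240 × 291/2045 = 34.152 V; V_C = 240 × 96/2045 = 11.267 V.
P_out = V_A I_A + V_B I_B + V_C I_C = 46.592×0.640 + 34.152×4.20 + 11.267×2.50 = 29.819 + 143.44 + 28.166 = 201.42 W.
Ideal ⇒ P_in = P_out, so I_p = P_out/V_p = 201.42/240 = 0.839 A.

I_p ≈ 0.839 A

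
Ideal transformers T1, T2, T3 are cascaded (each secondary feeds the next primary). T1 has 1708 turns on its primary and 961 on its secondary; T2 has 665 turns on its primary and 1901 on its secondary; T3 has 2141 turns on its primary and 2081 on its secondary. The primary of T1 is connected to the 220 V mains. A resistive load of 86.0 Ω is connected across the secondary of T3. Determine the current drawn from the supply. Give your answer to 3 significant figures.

I_supply ≈ 6.25 A

After T1: V = 220.00 × 961/1708 = 123.78 V.
After T2: V = 123.78 × 1901/665 = 353.85 V.
After T3: V = 353.85 × 2081/2141 = 343.93 V.
I_load = 343.93/86.0 = 3.9992 A, so P_out = 343.93 × 3.9992 = 1375.5 W.
All ideal ⇒ P_in = P_out, so I_supply = 1375.5/220 = 6.25 A.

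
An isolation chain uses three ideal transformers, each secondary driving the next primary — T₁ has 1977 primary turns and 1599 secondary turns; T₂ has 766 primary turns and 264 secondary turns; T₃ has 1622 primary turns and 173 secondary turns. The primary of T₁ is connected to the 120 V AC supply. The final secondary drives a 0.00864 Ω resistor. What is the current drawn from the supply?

I_supply ≈ 12.3 A

Secondary of T₁: V = 120.00 × 1599/1977 = 97.056 V.
Secondary of T₂: V = 97.056 × 264/766 = 33.450 V.
Secondary of T₃: V = 33.450 × 173/1622 = 3.5677 V.
I_load = 3.5677/0.00864 = 412.93 A, so P_out = 3.5677 × 412.93 = 1473.2 W.
All ideal ⇒ P_in = P_out, so I_supply = 1473.2/120 = 12.3 A.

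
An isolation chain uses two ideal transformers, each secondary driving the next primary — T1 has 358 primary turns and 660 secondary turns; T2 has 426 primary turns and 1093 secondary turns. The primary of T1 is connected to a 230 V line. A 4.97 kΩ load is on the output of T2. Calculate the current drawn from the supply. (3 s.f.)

I_supply ≈ 1.04 A

After T1: V = 230.00 × 660/358 = 424.02 V.
After T2: V = 424.02 × 1093/426 = 1087.9 V.
I_load = 1087.9/4970 = 0.21890 A, so P_out = 1087.9 × 0.21890 = 238.15 W.
All ideal ⇒ P_in = P_out, so I_supply = 238.15/230 = 1.04 A.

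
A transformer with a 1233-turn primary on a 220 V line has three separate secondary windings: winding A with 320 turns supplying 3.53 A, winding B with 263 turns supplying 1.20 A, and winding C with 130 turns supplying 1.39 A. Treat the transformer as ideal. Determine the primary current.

I_p ≈ 1.32 A

V_A = 220 × 320/1233 = 57.097 V; V_B = 220 × 263/1233 = 46.926 V; V_C = 220 × 130/1233 = 23.195 V.
P_out = V_A I_A + V_B I_B + V_C I_C = 57.097×3.53 + 46.926×1.20 + 23.195×1.39 = 201.55 + 56.311 + 32.242 = 290.10 W.
Ideal ⇒ P_in = P_out, so I_p = P_out/V_p = 290.10/220 = 1.32 A.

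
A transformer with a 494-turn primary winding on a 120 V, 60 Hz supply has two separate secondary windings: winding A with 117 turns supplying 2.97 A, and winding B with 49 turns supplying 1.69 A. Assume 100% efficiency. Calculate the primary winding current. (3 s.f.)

I_p ≈ 0.871 A

V_A = 120 × 117/494 = 28.421 V; V_B = 120 × 49/494 = 11.903 V.
P_out = V_A I_A + V_B I_B = 28.421×2.97 + 11.903×1.69 = 84.411 + 20.116 = 104.53 W.
Ideal ⇒ P_in = P_out, so I_p = P_out/V_p = 104.53/120 = 0.871 A.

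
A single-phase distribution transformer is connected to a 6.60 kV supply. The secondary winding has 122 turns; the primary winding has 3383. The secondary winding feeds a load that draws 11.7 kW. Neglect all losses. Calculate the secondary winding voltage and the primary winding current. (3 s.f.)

V_s = V_p × N_s/N_p = 6600 × 122/3383 = 238.01 V.
I_s = P/V_s = 11700/238.01 = 49.157 A.
I_p = I_s × N_s/N_p = 49.157 × 122/3383 = 1.77 A.

V_s ≈ 238 V, I_p ≈ 1.77 A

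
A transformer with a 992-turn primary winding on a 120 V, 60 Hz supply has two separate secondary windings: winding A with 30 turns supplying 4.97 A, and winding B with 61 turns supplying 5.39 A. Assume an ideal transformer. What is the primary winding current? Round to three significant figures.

V_A = 120 × 30/992 = 3.6290 V; V_B = 120 × 61/992 = 7.3790 V.
P_out = V_A I_A + V_B I_B = 3.6290×4.97 + 7.3790×5.39 = 18.036 + 39.773 = 57.809 W.
Ideal ⇒ P_in = P_out, so I_p = P_out/V_p = 57.809/120 = 0.482 A.

I_p ≈ 0.482 A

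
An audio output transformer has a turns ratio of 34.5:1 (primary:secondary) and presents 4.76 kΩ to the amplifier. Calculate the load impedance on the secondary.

Z_s ≈ 4.00 Ω

Z_s = Z_p/(N_p/N_s)² = 4760/34.5² = 4.00 Ω.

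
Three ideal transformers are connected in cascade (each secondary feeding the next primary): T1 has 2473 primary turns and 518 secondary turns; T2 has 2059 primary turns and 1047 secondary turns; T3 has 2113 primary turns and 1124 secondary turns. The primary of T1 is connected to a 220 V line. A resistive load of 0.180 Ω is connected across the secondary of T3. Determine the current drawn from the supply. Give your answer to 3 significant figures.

I_supply ≈ 3.92 A

After T1: V = 220.00 × 518/2473 = 46.082 V.
After T2: V = 46.082 × 1047/2059 = 23.433 V.
After T3: V = 23.433 × 1124/2113 = 12.465 V.
I_load = 12.465/0.180 = 69.249 A, so P_out = 12.465 × 69.249 = 863.17 W.
All ideal ⇒ P_in = P_out, so I_supply = 863.17/220 = 3.92 A.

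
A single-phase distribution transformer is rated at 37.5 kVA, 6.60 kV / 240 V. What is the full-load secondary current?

I_s = S/V_s = 37500/240 = 156 A.

I_s ≈ 156 A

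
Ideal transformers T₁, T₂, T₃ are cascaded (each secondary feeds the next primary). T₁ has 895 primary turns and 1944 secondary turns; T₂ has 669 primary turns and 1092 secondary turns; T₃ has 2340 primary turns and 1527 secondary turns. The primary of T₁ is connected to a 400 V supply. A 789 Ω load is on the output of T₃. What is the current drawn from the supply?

Secondary of T₁: V = 400.00 × 1944/895 = 868.83 V.
Secondary of T₂: V = 868.83 × 1092/669 = 1418.2 V.
Secondary of T₃: V = 1418.2 × 1527/2340 = 925.45 V.
I_load = 925.45/789 = 1.1729 A, so P_out = 925.45 × 1.1729 = 1085.5 W.
All ideal ⇒ P_in = P_out, so I_supply = 1085.5/400 = 2.71 A.

I_supply ≈ 2.71 A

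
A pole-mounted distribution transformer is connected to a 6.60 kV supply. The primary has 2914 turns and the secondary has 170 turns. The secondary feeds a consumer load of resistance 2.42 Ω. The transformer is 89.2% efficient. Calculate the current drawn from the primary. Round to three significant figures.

I_p ≈ 10.4 A

V_s = 6600 × 170/2914 = 385.04 V.
I_s = V_s/R = 385.04/2.42 = 159.11 A.
P_out = V_s I_s = 385.04 × 159.11 = 61262 W.
P_in = P_out/η = 61262/0.892 = 68679 W.
I_p = P_in/V_p = 68679/6600 = 10.4 A.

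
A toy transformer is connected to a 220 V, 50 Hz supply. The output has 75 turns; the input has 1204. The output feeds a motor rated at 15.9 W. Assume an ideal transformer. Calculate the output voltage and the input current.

V_out = V_in × N_out/N_in = 220 × 75/1204 = 13.704 V.
I_out = P/V_out = 15.9/13.704 = 1.1602 A.
I_in = I_out × N_out/N_in = 1.1602 × 75/1204 = 0.0723 A.

V_out ≈ 13.7 V, I_in ≈ 0.0723 A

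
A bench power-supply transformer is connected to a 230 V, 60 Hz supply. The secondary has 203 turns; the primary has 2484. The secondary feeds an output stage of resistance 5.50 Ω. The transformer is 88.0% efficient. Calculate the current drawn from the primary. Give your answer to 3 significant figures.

V_s = 230 × 203/2484 = 18.796 V.
I_s = V_s/R = 18.796/5.50 = 3.4175 A.
P_out = V_s I_s = 18.796 × 3.4175 = 64.237 W.
P_in = P_out/η = 64.237/0.880 = 72.996 W.
I_p = P_in/V_p = 72.996/230 = 0.317 A.

I_p ≈ 0.317 A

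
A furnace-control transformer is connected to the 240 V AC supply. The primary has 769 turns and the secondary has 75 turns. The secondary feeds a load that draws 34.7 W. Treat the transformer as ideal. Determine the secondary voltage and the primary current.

V_s ≈ 23.4 V, I_p ≈ 0.145 A

V_s = V_p × N_s/N_p = 240 × 75/769 = 23.407 V.
I_s = P/V_s = 34.7/23.407 = 1.4825 A.
I_p = I_s × N_s/N_p = 1.4825 × 75/769 = 0.145 A.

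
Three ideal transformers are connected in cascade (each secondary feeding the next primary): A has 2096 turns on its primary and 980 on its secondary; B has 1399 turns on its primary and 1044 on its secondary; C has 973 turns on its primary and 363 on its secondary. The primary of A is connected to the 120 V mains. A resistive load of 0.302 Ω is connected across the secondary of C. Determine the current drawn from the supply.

After A: V = 120.00 × 980/2096 = 56.107 V.
After B: V = 56.107 × 1044/1399 = 41.870 V.
After C: V = 41.870 × 363/973 = 15.620 V.
I_load = 15.620/0.302 = 51.723 A, so P_out = 15.620 × 51.723 = 807.94 W.
All ideal ⇒ P_in = P_out, so I_supply = 807.94/120 = 6.73 A.

I_supply ≈ 6.73 A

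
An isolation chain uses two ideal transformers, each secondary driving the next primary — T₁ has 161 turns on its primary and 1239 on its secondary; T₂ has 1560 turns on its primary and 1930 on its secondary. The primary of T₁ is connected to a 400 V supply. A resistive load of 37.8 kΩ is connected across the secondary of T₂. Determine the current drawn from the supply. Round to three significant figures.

I_supply ≈ 0.959 A

After T₁: V = 400.00 × 1239/161 = 3078.3 V.
After T₂: V = 3078.3 × 1930/1560 = 3808.4 V.
I_load = 3808.4/37800 = 0.10075 A, so P_out = 3808.4 × 0.10075 = 383.69 W.
All ideal ⇒ P_in = P_out, so I_supply = 383.69/400 = 0.959 A.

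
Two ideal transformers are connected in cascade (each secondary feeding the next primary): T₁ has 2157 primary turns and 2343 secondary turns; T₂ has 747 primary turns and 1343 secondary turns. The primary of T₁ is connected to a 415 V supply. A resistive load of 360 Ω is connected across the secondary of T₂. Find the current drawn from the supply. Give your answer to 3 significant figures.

I_supply ≈ 4.40 A

After T₁: V = 415.00 × 2343/2157 = 450.79 V.
After T₂: V = 450.79 × 1343/747 = 810.45 V.
I_load = 810.45/360 = 2.2512 A, so P_out = 810.45 × 2.2512 = 1824.5 W.
All ideal ⇒ P_in = P_out, so I_supply = 1824.5/415 = 4.40 A.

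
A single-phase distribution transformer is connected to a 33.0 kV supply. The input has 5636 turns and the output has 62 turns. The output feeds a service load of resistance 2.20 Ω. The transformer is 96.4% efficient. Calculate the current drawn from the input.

I_in ≈ 1.88 A

V_out = 33000 × 62/5636 = 363.02 V.
I_out = V_out/R = 363.02/2.20 = 165.01 A.
P_out = V_out I_out = 363.02 × 165.01 = 59903 W.
P_in = P_out/η = 59903/0.964 = 62140 W.
I_in = P_in/V_in = 62140/33000 = 1.88 A.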